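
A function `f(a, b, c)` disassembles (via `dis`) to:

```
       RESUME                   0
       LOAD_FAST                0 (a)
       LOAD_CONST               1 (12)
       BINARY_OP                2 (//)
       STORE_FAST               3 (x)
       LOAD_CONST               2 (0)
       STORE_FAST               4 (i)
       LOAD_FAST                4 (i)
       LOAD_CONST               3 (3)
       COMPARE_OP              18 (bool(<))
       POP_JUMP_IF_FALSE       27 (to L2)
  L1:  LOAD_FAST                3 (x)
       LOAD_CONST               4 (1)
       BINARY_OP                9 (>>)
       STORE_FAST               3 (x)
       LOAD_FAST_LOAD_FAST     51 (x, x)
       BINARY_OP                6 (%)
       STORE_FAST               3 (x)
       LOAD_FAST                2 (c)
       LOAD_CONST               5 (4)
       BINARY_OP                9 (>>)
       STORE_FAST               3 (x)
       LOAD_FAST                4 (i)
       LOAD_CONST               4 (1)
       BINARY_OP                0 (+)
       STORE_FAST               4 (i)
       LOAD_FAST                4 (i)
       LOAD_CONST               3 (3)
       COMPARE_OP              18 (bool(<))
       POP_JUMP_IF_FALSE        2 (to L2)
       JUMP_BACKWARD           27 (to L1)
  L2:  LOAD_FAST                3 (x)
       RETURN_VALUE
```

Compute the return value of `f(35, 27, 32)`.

2

LOAD_FAST a → push 35
LOAD_CONST → push 12
BINARY_OP // → 35 // 12 = 2
STORE_FAST x → x=2
LOAD_CONST → push 0
STORE_FAST i → i=0
LOAD_FAST i → push 0
LOAD_CONST → push 3
COMPARE_OP bool(<) → 0 vs 3 = True
POP_JUMP_IF_FALSE → pop True; no jump
LOAD_FAST x → push 2
LOAD_CONST → push 1
BINARY_OP >> → 2 >> 1 = 1
STORE_FAST x → x=1
LOAD_FAST_LOAD_FAST x,x → push 1,1
BINARY_OP % → 1 % 1 = 0
STORE_FAST x → x=0
LOAD_FAST c → push 32
LOAD_CONST → push 4
BINARY_OP >> → 32 >> 4 = 2
STORE_FAST x → x=2
LOAD_FAST i → push 0
LOAD_CONST → push 1
BINARY_OP + → 0 + 1 = 1
STORE_FAST i → i=1
LOAD_FAST i → push 1
LOAD_CONST → push 3
COMPARE_OP bool(<) → 1 vs 3 = True
POP_JUMP_IF_FALSE → pop True; no jump
LOAD_FAST x → push 2
LOAD_CONST → push 1
BINARY_OP >> → 2 >> 1 = 1
STORE_FAST x → x=1
LOAD_FAST_LOAD_FAST x,x → push 1,1
BINARY_OP % → 1 % 1 = 0
STORE_FAST x → x=0
LOAD_FAST c → push 32
LOAD_CONST → push 4
BINARY_OP >> → 32 >> 4 = 2
STORE_FAST x → x=2
LOAD_FAST i → push 1
LOAD_CONST → push 1
BINARY_OP + → 1 + 1 = 2
STORE_FAST i → i=2
LOAD_FAST i → push 2
LOAD_CONST → push 3
COMPARE_OP bool(<) → 2 vs 3 = True
POP_JUMP_IF_FALSE → pop True; no jump
LOAD_FAST x → push 2
LOAD_CONST → push 1
BINARY_OP >> → 2 >> 1 = 1
STORE_FAST x → x=1
LOAD_FAST_LOAD_FAST x,x → push 1,1
BINARY_OP % → 1 % 1 = 0
STORE_FAST x → x=0
LOAD_FAST c → push 32
LOAD_CONST → push 4
BINARY_OP >> → 32 >> 4 = 2
STORE_FAST x → x=2
LOAD_FAST i → push 2
LOAD_CONST → push 1
BINARY_OP + → 2 + 1 = 3
STORE_FAST i → i=3
LOAD_FAST i → push 3
LOAD_CONST → push 3
COMPARE_OP bool(<) → 3 vs 3 = False
POP_JUMP_IF_FALSE → pop False; jump
LOAD_FAST x → push 2
RETURN_VALUE → return 2.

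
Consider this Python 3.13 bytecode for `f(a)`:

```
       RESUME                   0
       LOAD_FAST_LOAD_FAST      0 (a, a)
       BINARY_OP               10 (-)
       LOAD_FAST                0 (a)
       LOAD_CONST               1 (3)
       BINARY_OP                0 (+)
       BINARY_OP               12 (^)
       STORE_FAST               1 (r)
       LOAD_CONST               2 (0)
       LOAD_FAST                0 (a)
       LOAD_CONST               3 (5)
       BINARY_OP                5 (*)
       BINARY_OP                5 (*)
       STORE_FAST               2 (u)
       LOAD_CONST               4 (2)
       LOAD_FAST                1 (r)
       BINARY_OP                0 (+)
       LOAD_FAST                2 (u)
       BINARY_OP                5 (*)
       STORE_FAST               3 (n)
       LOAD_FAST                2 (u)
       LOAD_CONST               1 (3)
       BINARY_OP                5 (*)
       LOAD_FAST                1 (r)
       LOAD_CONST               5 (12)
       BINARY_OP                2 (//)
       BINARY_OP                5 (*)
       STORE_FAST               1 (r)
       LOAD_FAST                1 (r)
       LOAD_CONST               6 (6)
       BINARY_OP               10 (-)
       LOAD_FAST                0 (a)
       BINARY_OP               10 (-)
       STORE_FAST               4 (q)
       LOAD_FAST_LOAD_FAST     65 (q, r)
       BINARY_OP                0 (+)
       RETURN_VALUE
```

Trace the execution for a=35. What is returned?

-41

LOAD_FAST_LOAD_FAST a,a → push 35,35. Stack: [35, 35]
BINARY_OP - → 35 - 35 = 0. Stack: [0]
LOAD_FAST a → push 35. Stack: [0, 35]
LOAD_CONST → push 3. Stack: [0, 35, 3]
BINARY_OP + → 35 + 3 = 38. Stack: [0, 38]
BINARY_OP ^ → 0 ^ 38 = 38. Stack: [38]
STORE_FAST r → r=38. Stack: []
LOAD_CONST → push 0. Stack: [0]
LOAD_FAST a → push 35. Stack: [0, 35]
LOAD_CONST → push 5. Stack: [0, 35, 5]
BINARY_OP * → 35 * 5 = 175. Stack: [0, 175]
BINARY_OP * → 0 * 175 = 0. Stack: [0]
STORE_FAST u → u=0. Stack: []
LOAD_CONST → push 2. Stack: [2]
LOAD_FAST r → push 38. Stack: [2, 38]
BINARY_OP + → 2 + 38 = 40. Stack: [40]
LOAD_FAST u → push 0. Stack: [40, 0]
BINARY_OP * → 40 * 0 = 0. Stack: [0]
STORE_FAST n → n=0. Stack: []
LOAD_FAST u → push 0. Stack: [0]
LOAD_CONST → push 3. Stack: [0, 3]
BINARY_OP * → 0 * 3 = 0. Stack: [0]
LOAD_FAST r → push 38. Stack: [0, 38]
LOAD_CONST → push 12. Stack: [0, 38, 12]
BINARY_OP // → 38 // 12 = 3. Stack: [0, 3]
BINARY_OP * → 0 * 3 = 0. Stack: [0]
STORE_FAST r → r=0. Stack: []
LOAD_FAST r → push 0. Stack: [0]
LOAD_CONST → push 6. Stack: [0, 6]
BINARY_OP - → 0 - 6 = -6. Stack: [-6]
LOAD_FAST a → push 35. Stack: [-6, 35]
BINARY_OP - → -6 - 35 = -41. Stack: [-41]
STORE_FAST q → q=-41. Stack: []
LOAD_FAST_LOAD_FAST q,r → push -41,0. Stack: [-41, 0]
BINARY_OP + → -41 + 0 = -41. Stack: [-41]
RETURN_VALUE → return -41.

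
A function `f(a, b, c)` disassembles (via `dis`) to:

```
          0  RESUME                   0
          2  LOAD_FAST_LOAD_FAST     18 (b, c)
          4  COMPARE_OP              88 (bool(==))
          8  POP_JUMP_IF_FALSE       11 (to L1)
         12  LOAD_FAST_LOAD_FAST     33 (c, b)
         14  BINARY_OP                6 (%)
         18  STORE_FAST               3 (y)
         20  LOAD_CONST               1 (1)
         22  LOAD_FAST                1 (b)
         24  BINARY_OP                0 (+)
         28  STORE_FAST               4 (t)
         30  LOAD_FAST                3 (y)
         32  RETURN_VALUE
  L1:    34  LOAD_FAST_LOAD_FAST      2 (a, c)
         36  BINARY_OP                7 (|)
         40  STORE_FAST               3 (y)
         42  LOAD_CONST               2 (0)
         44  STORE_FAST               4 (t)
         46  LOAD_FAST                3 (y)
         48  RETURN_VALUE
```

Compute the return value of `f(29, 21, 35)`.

LOAD_FAST_LOAD_FAST b,c → push 21,35. Stack: [21, 35]
COMPARE_OP bool(==) → 21 vs 35 = False. Stack: [False]
POP_JUMP_IF_FALSE → pop False; jump. Stack: []
LOAD_FAST_LOAD_FAST a,c → push 29,35. Stack: [29, 35]
BINARY_OP | → 29 | 35 = 63. Stack: [63]
STORE_FAST y → y=63. Stack: []
LOAD_CONST → push 0. Stack: [0]
STORE_FAST t → t=0. Stack: []
LOAD_FAST y → push 63. Stack: [63]
RETURN_VALUE → return 63.

63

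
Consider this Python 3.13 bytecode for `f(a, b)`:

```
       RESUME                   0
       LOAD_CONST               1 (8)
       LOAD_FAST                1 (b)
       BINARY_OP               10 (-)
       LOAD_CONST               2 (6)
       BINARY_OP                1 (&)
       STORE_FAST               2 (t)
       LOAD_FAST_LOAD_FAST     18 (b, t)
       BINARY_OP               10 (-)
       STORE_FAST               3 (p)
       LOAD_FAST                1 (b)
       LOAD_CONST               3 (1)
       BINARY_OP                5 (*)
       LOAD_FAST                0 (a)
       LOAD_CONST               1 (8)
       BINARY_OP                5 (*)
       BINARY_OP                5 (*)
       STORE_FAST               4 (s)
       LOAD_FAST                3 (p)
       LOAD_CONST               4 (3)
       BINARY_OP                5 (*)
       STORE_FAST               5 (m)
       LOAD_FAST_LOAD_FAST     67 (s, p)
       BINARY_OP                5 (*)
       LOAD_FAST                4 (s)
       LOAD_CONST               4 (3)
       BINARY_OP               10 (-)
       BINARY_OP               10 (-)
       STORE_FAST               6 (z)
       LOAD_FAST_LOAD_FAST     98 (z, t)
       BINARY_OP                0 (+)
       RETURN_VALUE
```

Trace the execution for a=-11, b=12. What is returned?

-7385

LOAD_CONST → push 8. Stack: [8]
LOAD_FAST b → push 12. Stack: [8, 12]
BINARY_OP - → 8 - 12 = -4. Stack: [-4]
LOAD_CONST → push 6. Stack: [-4, 6]
BINARY_OP & → -4 & 6 = 4. Stack: [4]
STORE_FAST t → t=4. Stack: []
LOAD_FAST_LOAD_FAST b,t → push 12,4. Stack: [12, 4]
BINARY_OP - → 12 - 4 = 8. Stack: [8]
STORE_FAST p → p=8. Stack: []
LOAD_FAST b → push 12. Stack: [12]
LOAD_CONST → push 1. Stack: [12, 1]
BINARY_OP * → 12 * 1 = 12. Stack: [12]
LOAD_FAST a → push -11. Stack: [12, -11]
LOAD_CONST → push 8. Stack: [12, -11, 8]
BINARY_OP * → -11 * 8 = -88. Stack: [12, -88]
BINARY_OP * → 12 * -88 = -1056. Stack: [-1056]
STORE_FAST s → s=-1056. Stack: []
LOAD_FAST p → push 8. Stack: [8]
LOAD_CONST → push 3. Stack: [8, 3]
BINARY_OP * → 8 * 3 = 24. Stack: [24]
STORE_FAST m → m=24. Stack: []
LOAD_FAST_LOAD_FAST s,p → push -1056,8. Stack: [-1056, 8]
BINARY_OP * → -1056 * 8 = -8448. Stack: [-8448]
LOAD_FAST s → push -1056. Stack: [-8448, -1056]
LOAD_CONST → push 3. Stack: [-8448, -1056, 3]
BINARY_OP - → -1056 - 3 = -1059. Stack: [-8448, -1059]
BINARY_OP - → -8448 - -1059 = -7389. Stack: [-7389]
STORE_FAST z → z=-7389. Stack: []
LOAD_FAST_LOAD_FAST z,t → push -7389,4. Stack: [-7389, 4]
BINARY_OP + → -7389 + 4 = -7385. Stack: [-7385]
RETURN_VALUE → return -7385.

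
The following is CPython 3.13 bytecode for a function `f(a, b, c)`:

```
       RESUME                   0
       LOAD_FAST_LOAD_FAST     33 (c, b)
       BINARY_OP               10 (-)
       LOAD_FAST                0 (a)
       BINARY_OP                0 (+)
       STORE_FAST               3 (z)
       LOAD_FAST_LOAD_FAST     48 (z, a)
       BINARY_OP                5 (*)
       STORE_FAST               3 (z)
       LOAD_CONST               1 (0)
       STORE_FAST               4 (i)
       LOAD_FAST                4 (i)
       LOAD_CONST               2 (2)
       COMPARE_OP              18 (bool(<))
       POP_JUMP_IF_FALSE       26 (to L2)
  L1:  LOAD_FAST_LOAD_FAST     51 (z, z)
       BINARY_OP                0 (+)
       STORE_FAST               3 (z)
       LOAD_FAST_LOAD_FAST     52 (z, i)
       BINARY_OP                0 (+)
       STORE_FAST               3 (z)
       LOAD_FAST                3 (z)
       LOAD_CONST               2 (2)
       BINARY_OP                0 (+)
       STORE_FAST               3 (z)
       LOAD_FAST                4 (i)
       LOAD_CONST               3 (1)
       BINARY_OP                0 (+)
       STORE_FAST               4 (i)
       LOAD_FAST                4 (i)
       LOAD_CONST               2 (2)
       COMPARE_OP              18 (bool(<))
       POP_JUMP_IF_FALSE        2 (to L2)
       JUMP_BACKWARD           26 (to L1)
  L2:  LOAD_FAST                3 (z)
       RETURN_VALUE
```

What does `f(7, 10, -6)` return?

-245

LOAD_FAST_LOAD_FAST c,b → push -6,10. Stack: [-6, 10]
BINARY_OP - → -6 - 10 = -16. Stack: [-16]
LOAD_FAST a → push 7. Stack: [-16, 7]
BINARY_OP + → -16 + 7 = -9. Stack: [-9]
STORE_FAST z → z=-9. Stack: []
LOAD_FAST_LOAD_FAST z,a → push -9,7. Stack: [-9, 7]
BINARY_OP * → -9 * 7 = -63. Stack: [-63]
STORE_FAST z → z=-63. Stack: []
LOAD_CONST → push 0. Stack: [0]
STORE_FAST i → i=0. Stack: []
LOAD_FAST i → push 0. Stack: [0]
LOAD_CONST → push 2. Stack: [0, 2]
COMPARE_OP bool(<) → 0 vs 2 = True. Stack: [True]
POP_JUMP_IF_FALSE → pop True; no jump. Stack: []
LOAD_FAST_LOAD_FAST z,z → push -63,-63. Stack: [-63, -63]
BINARY_OP + → -63 + -63 = -126. Stack: [-126]
STORE_FAST z → z=-126. Stack: []
LOAD_FAST_LOAD_FAST z,i → push -126,0. Stack: [-126, 0]
BINARY_OP + → -126 + 0 = -126. Stack: [-126]
STORE_FAST z → z=-126. Stack: []
LOAD_FAST z → push -126. Stack: [-126]
LOAD_CONST → push 2. Stack: [-126, 2]
BINARY_OP + → -126 + 2 = -124. Stack: [-124]
STORE_FAST z → z=-124. Stack: []
LOAD_FAST i → push 0. Stack: [0]
LOAD_CONST → push 1. Stack: [0, 1]
BINARY_OP + → 0 + 1 = 1. Stack: [1]
STORE_FAST i → i=1. Stack: []
LOAD_FAST i → push 1. Stack: [1]
LOAD_CONST → push 2. Stack: [1, 2]
COMPARE_OP bool(<) → 1 vs 2 = True. Stack: [True]
POP_JUMP_IF_FALSE → pop True; no jump. Stack: []
LOAD_FAST_LOAD_FAST z,z → push -124,-124. Stack: [-124, -124]
BINARY_OP + → -124 + -124 = -248. Stack: [-248]
STORE_FAST z → z=-248. Stack: []
LOAD_FAST_LOAD_FAST z,i → push -248,1. Stack: [-248, 1]
BINARY_OP + → -248 + 1 = -247. Stack: [-247]
STORE_FAST z → z=-247. Stack: []
LOAD_FAST z → push -247. Stack: [-247]
LOAD_CONST → push 2. Stack: [-247, 2]
BINARY_OP + → -247 + 2 = -245. Stack: [-245]
STORE_FAST z → z=-245. Stack: []
LOAD_FAST i → push 1. Stack: [1]
LOAD_CONST → push 1. Stack: [1, 1]
BINARY_OP + → 1 + 1 = 2. Stack: [2]
STORE_FAST i → i=2. Stack: []
LOAD_FAST i → push 2. Stack: [2]
LOAD_CONST → push 2. Stack: [2, 2]
COMPARE_OP bool(<) → 2 vs 2 = False. Stack: [False]
POP_JUMP_IF_FALSE → pop False; jump. Stack: []
LOAD_FAST z → push -245. Stack: [-245]
RETURN_VALUE → return -245.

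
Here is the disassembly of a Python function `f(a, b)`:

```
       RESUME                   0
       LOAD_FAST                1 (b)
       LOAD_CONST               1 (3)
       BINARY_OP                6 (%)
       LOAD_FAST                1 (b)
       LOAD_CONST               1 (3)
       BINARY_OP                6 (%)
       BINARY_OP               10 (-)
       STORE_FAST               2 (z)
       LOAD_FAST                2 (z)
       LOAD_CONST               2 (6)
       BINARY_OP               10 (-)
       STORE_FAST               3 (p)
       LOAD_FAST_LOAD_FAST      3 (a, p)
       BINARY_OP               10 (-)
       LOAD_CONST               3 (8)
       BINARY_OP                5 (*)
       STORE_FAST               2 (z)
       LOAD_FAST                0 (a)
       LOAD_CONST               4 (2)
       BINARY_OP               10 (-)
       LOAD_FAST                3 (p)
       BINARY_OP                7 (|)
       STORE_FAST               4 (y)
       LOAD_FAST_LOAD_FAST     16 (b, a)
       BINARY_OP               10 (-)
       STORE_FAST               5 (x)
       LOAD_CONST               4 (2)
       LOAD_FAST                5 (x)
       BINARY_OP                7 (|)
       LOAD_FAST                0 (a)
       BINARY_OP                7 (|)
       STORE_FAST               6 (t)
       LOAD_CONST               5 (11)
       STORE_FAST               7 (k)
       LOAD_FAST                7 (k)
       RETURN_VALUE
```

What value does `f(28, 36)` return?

LOAD_FAST b → push 36. Stack: [36]
LOAD_CONST → push 3. Stack: [36, 3]
BINARY_OP % → 36 % 3 = 0. Stack: [0]
LOAD_FAST b → push 36. Stack: [0, 36]
LOAD_CONST → push 3. Stack: [0, 36, 3]
BINARY_OP % → 36 % 3 = 0. Stack: [0, 0]
BINARY_OP - → 0 - 0 = 0. Stack: [0]
STORE_FAST z → z=0. Stack: []
LOAD_FAST z → push 0. Stack: [0]
LOAD_CONST → push 6. Stack: [0, 6]
BINARY_OP - → 0 - 6 = -6. Stack: [-6]
STORE_FAST p → p=-6. Stack: []
LOAD_FAST_LOAD_FAST a,p → push 28,-6. Stack: [28, -6]
BINARY_OP - → 28 - -6 = 34. Stack: [34]
LOAD_CONST → push 8. Stack: [34, 8]
BINARY_OP * → 34 * 8 = 272. Stack: [272]
STORE_FAST z → z=272. Stack: []
LOAD_FAST a → push 28. Stack: [28]
LOAD_CONST → push 2. Stack: [28, 2]
BINARY_OP - → 28 - 2 = 26. Stack: [26]
LOAD_FAST p → push -6. Stack: [26, -6]
BINARY_OP | → 26 | -6 = -6. Stack: [-6]
STORE_FAST y → y=-6. Stack: []
LOAD_FAST_LOAD_FAST b,a → push 36,28. Stack: [36, 28]
BINARY_OP - → 36 - 28 = 8. Stack: [8]
STORE_FAST x → x=8. Stack: []
LOAD_CONST → push 2. Stack: [2]
LOAD_FAST x → push 8. Stack: [2, 8]
BINARY_OP | → 2 | 8 = 10. Stack: [10]
LOAD_FAST a → push 28. Stack: [10, 28]
BINARY_OP | → 10 | 28 = 30. Stack: [30]
STORE_FAST t → t=30. Stack: []
LOAD_CONST → push 11. Stack: [11]
STORE_FAST k → k=11. Stack: []
LOAD_FAST k → push 11. Stack: [11]
RETURN_VALUE → return 11.

11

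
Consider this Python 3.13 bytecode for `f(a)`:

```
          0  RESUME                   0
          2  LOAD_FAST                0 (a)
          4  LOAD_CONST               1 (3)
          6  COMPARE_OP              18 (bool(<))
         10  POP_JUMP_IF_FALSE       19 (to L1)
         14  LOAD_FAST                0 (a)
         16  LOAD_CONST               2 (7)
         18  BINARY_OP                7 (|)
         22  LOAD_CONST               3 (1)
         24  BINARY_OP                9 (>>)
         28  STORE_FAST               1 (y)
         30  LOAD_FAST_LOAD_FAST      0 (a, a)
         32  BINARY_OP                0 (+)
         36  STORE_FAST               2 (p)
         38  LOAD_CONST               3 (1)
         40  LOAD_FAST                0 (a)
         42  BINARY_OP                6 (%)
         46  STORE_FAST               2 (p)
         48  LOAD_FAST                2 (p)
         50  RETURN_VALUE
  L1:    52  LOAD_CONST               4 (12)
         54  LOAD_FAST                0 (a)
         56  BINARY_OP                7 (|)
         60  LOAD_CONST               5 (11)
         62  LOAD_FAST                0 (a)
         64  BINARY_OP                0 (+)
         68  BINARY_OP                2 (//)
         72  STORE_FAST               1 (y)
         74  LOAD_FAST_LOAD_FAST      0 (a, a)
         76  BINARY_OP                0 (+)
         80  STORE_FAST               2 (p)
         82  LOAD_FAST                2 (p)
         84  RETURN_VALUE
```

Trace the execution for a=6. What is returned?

12

LOAD_FAST a → push 6. Stack: [6]
LOAD_CONST → push 3. Stack: [6, 3]
COMPARE_OP bool(<) → 6 vs 3 = False. Stack: [False]
POP_JUMP_IF_FALSE → pop False; jump. Stack: []
LOAD_CONST → push 12. Stack: [12]
LOAD_FAST a → push 6. Stack: [12, 6]
BINARY_OP | → 12 | 6 = 14. Stack: [14]
LOAD_CONST → push 11. Stack: [14, 11]
LOAD_FAST a → push 6. Stack: [14, 11, 6]
BINARY_OP + → 11 + 6 = 17. Stack: [14, 17]
BINARY_OP // → 14 // 17 = 0. Stack: [0]
STORE_FAST y → y=0. Stack: []
LOAD_FAST_LOAD_FAST a,a → push 6,6. Stack: [6, 6]
BINARY_OP + → 6 + 6 = 12. Stack: [12]
STORE_FAST p → p=12. Stack: []
LOAD_FAST p → push 12. Stack: [12]
RETURN_VALUE → return 12.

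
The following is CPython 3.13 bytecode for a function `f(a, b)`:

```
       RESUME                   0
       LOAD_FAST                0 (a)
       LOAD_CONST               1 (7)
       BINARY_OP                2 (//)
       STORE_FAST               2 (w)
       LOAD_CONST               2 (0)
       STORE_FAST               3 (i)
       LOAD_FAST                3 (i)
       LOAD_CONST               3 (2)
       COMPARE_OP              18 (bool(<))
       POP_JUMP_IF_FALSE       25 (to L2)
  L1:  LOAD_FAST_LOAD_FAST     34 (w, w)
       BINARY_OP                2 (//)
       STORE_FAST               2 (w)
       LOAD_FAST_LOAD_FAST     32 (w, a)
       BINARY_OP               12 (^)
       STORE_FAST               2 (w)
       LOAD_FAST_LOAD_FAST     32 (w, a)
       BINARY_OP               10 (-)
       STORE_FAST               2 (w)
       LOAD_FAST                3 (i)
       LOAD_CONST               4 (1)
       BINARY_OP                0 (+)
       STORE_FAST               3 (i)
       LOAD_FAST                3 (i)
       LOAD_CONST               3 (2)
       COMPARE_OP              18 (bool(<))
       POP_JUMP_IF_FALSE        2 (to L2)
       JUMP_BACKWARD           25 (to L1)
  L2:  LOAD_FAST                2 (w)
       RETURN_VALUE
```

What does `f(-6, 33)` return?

1

LOAD_FAST a → push -6. Stack: [-6]
LOAD_CONST → push 7. Stack: [-6, 7]
BINARY_OP // → -6 // 7 = -1. Stack: [-1]
STORE_FAST w → w=-1. Stack: []
LOAD_CONST → push 0. Stack: [0]
STORE_FAST i → i=0. Stack: []
LOAD_FAST i → push 0. Stack: [0]
LOAD_CONST → push 2. Stack: [0, 2]
COMPARE_OP bool(<) → 0 vs 2 = True. Stack: [True]
POP_JUMP_IF_FALSE → pop True; no jump. Stack: []
LOAD_FAST_LOAD_FAST w,w → push -1,-1. Stack: [-1, -1]
BINARY_OP // → -1 // -1 = 1. Stack: [1]
STORE_FAST w → w=1. Stack: []
LOAD_FAST_LOAD_FAST w,a → push 1,-6. Stack: [1, -6]
BINARY_OP ^ → 1 ^ -6 = -5. Stack: [-5]
STORE_FAST w → w=-5. Stack: []
LOAD_FAST_LOAD_FAST w,a → push -5,-6. Stack: [-5, -6]
BINARY_OP - → -5 - -6 = 1. Stack: [1]
STORE_FAST w → w=1. Stack: []
LOAD_FAST i → push 0. Stack: [0]
LOAD_CONST → push 1. Stack: [0, 1]
BINARY_OP + → 0 + 1 = 1. Stack: [1]
STORE_FAST i → i=1. Stack: []
LOAD_FAST i → push 1. Stack: [1]
LOAD_CONST → push 2. Stack: [1, 2]
COMPARE_OP bool(<) → 1 vs 2 = True. Stack: [True]
POP_JUMP_IF_FALSE → pop True; no jump. Stack: []
LOAD_FAST_LOAD_FAST w,w → push 1,1. Stack: [1, 1]
BINARY_OP // → 1 // 1 = 1. Stack: [1]
STORE_FAST w → w=1. Stack: []
LOAD_FAST_LOAD_FAST w,a → push 1,-6. Stack: [1, -6]
BINARY_OP ^ → 1 ^ -6 = -5. Stack: [-5]
STORE_FAST w → w=-5. Stack: []
LOAD_FAST_LOAD_FAST w,a → push -5,-6. Stack: [-5, -6]
BINARY_OP - → -5 - -6 = 1. Stack: [1]
STORE_FAST w → w=1. Stack: []
LOAD_FAST i → push 1. Stack: [1]
LOAD_CONST → push 1. Stack: [1, 1]
BINARY_OP + → 1 + 1 = 2. Stack: [2]
STORE_FAST i → i=2. Stack: []
LOAD_FAST i → push 2. Stack: [2]
LOAD_CONST → push 2. Stack: [2, 2]
COMPARE_OP bool(<) → 2 vs 2 = False. Stack: [False]
POP_JUMP_IF_FALSE → pop False; jump. Stack: []
LOAD_FAST w → push 1. Stack: [1]
RETURN_VALUE → return 1.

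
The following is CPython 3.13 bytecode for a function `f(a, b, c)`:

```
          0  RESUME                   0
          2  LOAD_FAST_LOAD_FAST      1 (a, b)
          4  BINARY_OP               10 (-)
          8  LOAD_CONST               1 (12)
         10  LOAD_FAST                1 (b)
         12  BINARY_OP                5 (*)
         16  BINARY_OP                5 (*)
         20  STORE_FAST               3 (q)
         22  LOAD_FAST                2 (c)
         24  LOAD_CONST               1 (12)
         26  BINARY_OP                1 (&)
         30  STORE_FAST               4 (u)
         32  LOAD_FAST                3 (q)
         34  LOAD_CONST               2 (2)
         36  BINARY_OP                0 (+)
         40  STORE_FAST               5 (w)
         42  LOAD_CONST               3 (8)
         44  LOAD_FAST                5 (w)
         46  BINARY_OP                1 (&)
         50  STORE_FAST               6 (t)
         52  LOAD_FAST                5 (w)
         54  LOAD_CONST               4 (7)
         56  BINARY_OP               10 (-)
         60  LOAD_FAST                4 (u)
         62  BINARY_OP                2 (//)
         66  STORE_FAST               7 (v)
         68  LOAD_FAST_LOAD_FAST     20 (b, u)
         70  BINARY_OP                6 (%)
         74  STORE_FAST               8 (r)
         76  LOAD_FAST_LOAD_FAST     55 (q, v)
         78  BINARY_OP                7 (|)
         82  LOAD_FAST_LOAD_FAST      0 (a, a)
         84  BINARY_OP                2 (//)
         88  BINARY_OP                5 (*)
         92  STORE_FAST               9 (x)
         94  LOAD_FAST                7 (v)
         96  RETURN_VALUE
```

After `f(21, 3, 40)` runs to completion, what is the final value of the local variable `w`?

LOAD_FAST_LOAD_FAST a,b → push 21,3. Stack: [21, 3]
BINARY_OP - → 21 - 3 = 18. Stack: [18]
LOAD_CONST → push 12. Stack: [18, 12]
LOAD_FAST b → push 3. Stack: [18, 12, 3]
BINARY_OP * → 12 * 3 = 36. Stack: [18, 36]
BINARY_OP * → 18 * 36 = 648. Stack: [648]
STORE_FAST q → q=648. Stack: []
LOAD_FAST c → push 40. Stack: [40]
LOAD_CONST → push 12. Stack: [40, 12]
BINARY_OP & → 40 & 12 = 8. Stack: [8]
STORE_FAST u → u=8. Stack: []
LOAD_FAST q → push 648. Stack: [648]
LOAD_CONST → push 2. Stack: [648, 2]
BINARY_OP + → 648 + 2 = 650. Stack: [650]
STORE_FAST w → w=650. Stack: []
LOAD_CONST → push 8. Stack: [8]
LOAD_FAST w → push 650. Stack: [8, 650]
BINARY_OP & → 8 & 650 = 8. Stack: [8]
STORE_FAST t → t=8. Stack: []
LOAD_FAST w → push 650. Stack: [650]
LOAD_CONST → push 7. Stack: [650, 7]
BINARY_OP - → 650 - 7 = 643. Stack: [643]
LOAD_FAST u → push 8. Stack: [643, 8]
BINARY_OP // → 643 // 8 = 80. Stack: [80]
STORE_FAST v → v=80. Stack: []
LOAD_FAST_LOAD_FAST b,u → push 3,8. Stack: [3, 8]
BINARY_OP % → 3 % 8 = 3. Stack: [3]
STORE_FAST r → r=3. Stack: []
LOAD_FAST_LOAD_FAST q,v → push 648,80. Stack: [648, 80]
BINARY_OP | → 648 | 80 = 728. Stack: [728]
LOAD_FAST_LOAD_FAST a,a → push 21,21. Stack: [728, 21, 21]
BINARY_OP // → 21 // 21 = 1. Stack: [728, 1]
BINARY_OP * → 728 * 1 = 728. Stack: [728]
STORE_FAST x → x=728. Stack: []
LOAD_FAST v → push 80. Stack: [80]
RETURN_VALUE → return 80.

650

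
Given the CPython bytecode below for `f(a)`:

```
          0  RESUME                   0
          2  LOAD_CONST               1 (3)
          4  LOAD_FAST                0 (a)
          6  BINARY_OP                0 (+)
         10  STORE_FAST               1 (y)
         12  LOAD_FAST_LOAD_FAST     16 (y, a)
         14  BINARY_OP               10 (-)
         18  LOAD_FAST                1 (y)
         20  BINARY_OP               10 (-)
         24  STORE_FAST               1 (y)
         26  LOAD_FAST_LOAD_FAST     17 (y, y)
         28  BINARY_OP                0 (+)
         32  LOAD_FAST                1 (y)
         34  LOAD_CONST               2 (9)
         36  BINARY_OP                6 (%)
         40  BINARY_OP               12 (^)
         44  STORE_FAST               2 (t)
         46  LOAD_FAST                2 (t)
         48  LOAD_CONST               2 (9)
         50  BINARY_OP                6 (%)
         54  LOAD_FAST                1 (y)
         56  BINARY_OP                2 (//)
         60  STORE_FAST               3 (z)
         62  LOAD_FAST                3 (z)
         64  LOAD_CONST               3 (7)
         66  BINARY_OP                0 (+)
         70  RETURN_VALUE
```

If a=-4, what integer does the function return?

7

LOAD_CONST → push 3. Stack: [3]
LOAD_FAST a → push -4. Stack: [3, -4]
BINARY_OP + → 3 + -4 = -1. Stack: [-1]
STORE_FAST y → y=-1. Stack: []
LOAD_FAST_LOAD_FAST y,a → push -1,-4. Stack: [-1, -4]
BINARY_OP - → -1 - -4 = 3. Stack: [3]
LOAD_FAST y → push -1. Stack: [3, -1]
BINARY_OP - → 3 - -1 = 4. Stack: [4]
STORE_FAST y → y=4. Stack: []
LOAD_FAST_LOAD_FAST y,y → push 4,4. Stack: [4, 4]
BINARY_OP + → 4 + 4 = 8. Stack: [8]
LOAD_FAST y → push 4. Stack: [8, 4]
LOAD_CONST → push 9. Stack: [8, 4, 9]
BINARY_OP % → 4 % 9 = 4. Stack: [8, 4]
BINARY_OP ^ → 8 ^ 4 = 12. Stack: [12]
STORE_FAST t → t=12. Stack: []
LOAD_FAST t → push 12. Stack: [12]
LOAD_CONST → push 9. Stack: [12, 9]
BINARY_OP % → 12 % 9 = 3. Stack: [3]
LOAD_FAST y → push 4. Stack: [3, 4]
BINARY_OP // → 3 // 4 = 0. Stack: [0]
STORE_FAST z → z=0. Stack: []
LOAD_FAST z → push 0. Stack: [0]
LOAD_CONST → push 7. Stack: [0, 7]
BINARY_OP + → 0 + 7 = 7. Stack: [7]
RETURN_VALUE → return 7.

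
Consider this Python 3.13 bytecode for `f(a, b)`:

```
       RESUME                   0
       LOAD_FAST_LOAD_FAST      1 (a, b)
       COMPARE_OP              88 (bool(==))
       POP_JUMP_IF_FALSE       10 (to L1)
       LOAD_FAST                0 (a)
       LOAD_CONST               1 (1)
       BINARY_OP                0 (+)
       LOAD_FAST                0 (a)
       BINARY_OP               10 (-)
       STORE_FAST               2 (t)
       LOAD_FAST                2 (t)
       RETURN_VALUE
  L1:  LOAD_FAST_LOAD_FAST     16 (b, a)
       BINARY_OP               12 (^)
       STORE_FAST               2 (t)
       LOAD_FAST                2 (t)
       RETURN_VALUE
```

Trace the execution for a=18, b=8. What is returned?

26

LOAD_FAST_LOAD_FAST a,b → push 18,8. Stack: [18, 8]
COMPARE_OP bool(==) → 18 vs 8 = False. Stack: [False]
POP_JUMP_IF_FALSE → pop False; jump. Stack: []
LOAD_FAST_LOAD_FAST b,a → push 8,18. Stack: [8, 18]
BINARY_OP ^ → 8 ^ 18 = 26. Stack: [26]
STORE_FAST t → t=26. Stack: []
LOAD_FAST t → push 26. Stack: [26]
RETURN_VALUE → return 26.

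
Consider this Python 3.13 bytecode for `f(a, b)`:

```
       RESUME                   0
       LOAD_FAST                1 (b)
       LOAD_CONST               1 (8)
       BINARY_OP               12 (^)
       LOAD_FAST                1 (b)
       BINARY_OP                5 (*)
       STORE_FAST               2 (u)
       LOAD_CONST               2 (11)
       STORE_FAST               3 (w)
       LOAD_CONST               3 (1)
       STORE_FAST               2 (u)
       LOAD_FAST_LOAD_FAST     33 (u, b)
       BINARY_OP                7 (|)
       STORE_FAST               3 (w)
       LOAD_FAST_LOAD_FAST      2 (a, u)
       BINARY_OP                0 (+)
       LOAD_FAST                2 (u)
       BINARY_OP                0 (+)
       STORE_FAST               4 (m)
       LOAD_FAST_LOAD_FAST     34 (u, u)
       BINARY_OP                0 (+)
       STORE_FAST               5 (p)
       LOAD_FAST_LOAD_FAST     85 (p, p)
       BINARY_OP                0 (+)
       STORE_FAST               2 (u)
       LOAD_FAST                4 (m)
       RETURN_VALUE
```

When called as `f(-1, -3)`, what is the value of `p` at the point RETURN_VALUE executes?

2

LOAD_FAST b → push -3. Stack: [-3]
LOAD_CONST → push 8. Stack: [-3, 8]
BINARY_OP ^ → -3 ^ 8 = -11. Stack: [-11]
LOAD_FAST b → push -3. Stack: [-11, -3]
BINARY_OP * → -11 * -3 = 33. Stack: [33]
STORE_FAST u → u=33. Stack: []
LOAD_CONST → push 11. Stack: [11]
STORE_FAST w → w=11. Stack: []
LOAD_CONST → push 1. Stack: [1]
STORE_FAST u → u=1. Stack: []
LOAD_FAST_LOAD_FAST u,b → push 1,-3. Stack: [1, -3]
BINARY_OP | → 1 | -3 = -3. Stack: [-3]
STORE_FAST w → w=-3. Stack: []
LOAD_FAST_LOAD_FAST a,u → push -1,1. Stack: [-1, 1]
BINARY_OP + → -1 + 1 = 0. Stack: [0]
LOAD_FAST u → push 1. Stack: [0, 1]
BINARY_OP + → 0 + 1 = 1. Stack: [1]
STORE_FAST m → m=1. Stack: []
LOAD_FAST_LOAD_FAST u,u → push 1,1. Stack: [1, 1]
BINARY_OP + → 1 + 1 = 2. Stack: [2]
STORE_FAST p → p=2. Stack: []
LOAD_FAST_LOAD_FAST p,p → push 2,2. Stack: [2, 2]
BINARY_OP + → 2 + 2 = 4. Stack: [4]
STORE_FAST u → u=4. Stack: []
LOAD_FAST m → push 1. Stack: [1]
RETURN_VALUE → return 1.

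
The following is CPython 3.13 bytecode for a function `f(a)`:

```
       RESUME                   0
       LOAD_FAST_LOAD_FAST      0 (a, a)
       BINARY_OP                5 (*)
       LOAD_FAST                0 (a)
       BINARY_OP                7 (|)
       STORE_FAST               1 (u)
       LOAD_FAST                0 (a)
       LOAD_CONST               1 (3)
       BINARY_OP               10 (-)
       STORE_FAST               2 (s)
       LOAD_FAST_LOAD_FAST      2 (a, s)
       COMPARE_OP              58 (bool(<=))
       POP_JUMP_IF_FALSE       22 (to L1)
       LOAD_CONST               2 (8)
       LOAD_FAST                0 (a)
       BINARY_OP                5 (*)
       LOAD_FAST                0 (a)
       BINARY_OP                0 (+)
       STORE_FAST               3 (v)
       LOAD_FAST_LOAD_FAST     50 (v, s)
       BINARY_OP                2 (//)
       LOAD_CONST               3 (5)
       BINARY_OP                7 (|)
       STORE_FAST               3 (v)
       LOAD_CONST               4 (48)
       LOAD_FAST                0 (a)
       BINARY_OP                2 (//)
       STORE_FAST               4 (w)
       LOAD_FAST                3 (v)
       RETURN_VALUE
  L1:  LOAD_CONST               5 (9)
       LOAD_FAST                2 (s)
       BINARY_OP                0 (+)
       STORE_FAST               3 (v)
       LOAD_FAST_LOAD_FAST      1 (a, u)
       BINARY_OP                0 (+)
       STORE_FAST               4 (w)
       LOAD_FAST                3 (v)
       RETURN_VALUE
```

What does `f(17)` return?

23

LOAD_FAST_LOAD_FAST a,a → push 17,17. Stack: [17, 17]
BINARY_OP * → 17 * 17 = 289. Stack: [289]
LOAD_FAST a → push 17. Stack: [289, 17]
BINARY_OP | → 289 | 17 = 305. Stack: [305]
STORE_FAST u → u=305. Stack: []
LOAD_FAST a → push 17. Stack: [17]
LOAD_CONST → push 3. Stack: [17, 3]
BINARY_OP - → 17 - 3 = 14. Stack: [14]
STORE_FAST s → s=14. Stack: []
LOAD_FAST_LOAD_FAST a,s → push 17,14. Stack: [17, 14]
COMPARE_OP bool(<=) → 17 vs 14 = False. Stack: [False]
POP_JUMP_IF_FALSE → pop False; jump. Stack: []
LOAD_CONST → push 9. Stack: [9]
LOAD_FAST s → push 14. Stack: [9, 14]
BINARY_OP + → 9 + 14 = 23. Stack: [23]
STORE_FAST v → v=23. Stack: []
LOAD_FAST_LOAD_FAST a,u → push 17,305. Stack: [17, 305]
BINARY_OP + → 17 + 305 = 322. Stack: [322]
STORE_FAST w → w=322. Stack: []
LOAD_FAST v → push 23. Stack: [23]
RETURN_VALUE → return 23.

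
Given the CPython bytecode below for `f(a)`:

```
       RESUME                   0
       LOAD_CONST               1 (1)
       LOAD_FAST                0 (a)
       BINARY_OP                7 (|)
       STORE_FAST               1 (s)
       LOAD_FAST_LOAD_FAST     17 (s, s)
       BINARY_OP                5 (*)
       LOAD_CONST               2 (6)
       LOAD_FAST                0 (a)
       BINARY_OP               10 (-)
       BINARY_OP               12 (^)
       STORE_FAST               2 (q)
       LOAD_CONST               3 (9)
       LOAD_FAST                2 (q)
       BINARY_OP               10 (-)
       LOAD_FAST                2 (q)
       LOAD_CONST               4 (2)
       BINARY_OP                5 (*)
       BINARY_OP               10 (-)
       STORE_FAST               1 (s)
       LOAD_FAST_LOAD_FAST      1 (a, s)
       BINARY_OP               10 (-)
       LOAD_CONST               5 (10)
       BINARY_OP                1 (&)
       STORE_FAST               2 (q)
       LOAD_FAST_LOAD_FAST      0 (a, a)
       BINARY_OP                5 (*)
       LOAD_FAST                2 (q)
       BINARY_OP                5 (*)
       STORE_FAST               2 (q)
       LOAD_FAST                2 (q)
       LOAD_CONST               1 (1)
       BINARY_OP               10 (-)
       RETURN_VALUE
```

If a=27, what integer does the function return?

LOAD_CONST → push 1. Stack: [1]
LOAD_FAST a → push 27. Stack: [1, 27]
BINARY_OP | → 1 | 27 = 27. Stack: [27]
STORE_FAST s → s=27. Stack: []
LOAD_FAST_LOAD_FAST s,s → push 27,27. Stack: [27, 27]
BINARY_OP * → 27 * 27 = 729. Stack: [729]
LOAD_CONST → push 6. Stack: [729, 6]
LOAD_FAST a → push 27. Stack: [729, 6, 27]
BINARY_OP - → 6 - 27 = -21. Stack: [729, -21]
BINARY_OP ^ → 729 ^ -21 = -718. Stack: [-718]
STORE_FAST q → q=-718. Stack: []
LOAD_CONST → push 9. Stack: [9]
LOAD_FAST q → push -718. Stack: [9, -718]
BINARY_OP - → 9 - -718 = 727. Stack: [727]
LOAD_FAST q → push -718. Stack: [727, -718]
LOAD_CONST → push 2. Stack: [727, -718, 2]
BINARY_OP * → -718 * 2 = -1436. Stack: [727, -1436]
BINARY_OP - → 727 - -1436 = 2163. Stack: [2163]
STORE_FAST s → s=2163. Stack: []
LOAD_FAST_LOAD_FAST a,s → push 27,2163. Stack: [27, 2163]
BINARY_OP - → 27 - 2163 = -2136. Stack: [-2136]
LOAD_CONST → push 10. Stack: [-2136, 10]
BINARY_OP & → -2136 & 10 = 8. Stack: [8]
STORE_FAST q → q=8. Stack: []
LOAD_FAST_LOAD_FAST a,a → push 27,27. Stack: [27, 27]
BINARY_OP * → 27 * 27 = 729. Stack: [729]
LOAD_FAST q → push 8. Stack: [729, 8]
BINARY_OP * → 729 * 8 = 5832. Stack: [5832]
STORE_FAST q → q=5832. Stack: []
LOAD_FAST q → push 5832. Stack: [5832]
LOAD_CONST → push 1. Stack: [5832, 1]
BINARY_OP - → 5832 - 1 = 5831. Stack: [5831]
RETURN_VALUE → return 5831.

5831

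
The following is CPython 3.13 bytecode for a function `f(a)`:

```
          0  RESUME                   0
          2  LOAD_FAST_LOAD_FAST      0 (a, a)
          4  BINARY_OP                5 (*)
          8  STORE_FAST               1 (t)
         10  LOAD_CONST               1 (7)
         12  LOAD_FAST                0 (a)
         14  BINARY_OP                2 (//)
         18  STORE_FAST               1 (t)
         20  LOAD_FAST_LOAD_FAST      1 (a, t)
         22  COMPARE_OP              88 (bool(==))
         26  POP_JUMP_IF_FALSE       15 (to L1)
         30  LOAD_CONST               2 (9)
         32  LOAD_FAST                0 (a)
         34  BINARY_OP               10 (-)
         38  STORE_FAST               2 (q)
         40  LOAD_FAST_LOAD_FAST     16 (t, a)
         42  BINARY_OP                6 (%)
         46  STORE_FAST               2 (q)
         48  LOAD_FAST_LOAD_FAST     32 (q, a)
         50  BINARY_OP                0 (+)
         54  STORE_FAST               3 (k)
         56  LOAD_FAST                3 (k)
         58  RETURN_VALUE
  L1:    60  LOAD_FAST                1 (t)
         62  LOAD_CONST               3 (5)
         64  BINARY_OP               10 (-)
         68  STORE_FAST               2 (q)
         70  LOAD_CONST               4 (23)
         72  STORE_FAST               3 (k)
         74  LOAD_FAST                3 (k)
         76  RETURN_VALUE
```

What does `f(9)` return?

LOAD_FAST_LOAD_FAST a,a → push 9,9. Stack: [9, 9]
BINARY_OP * → 9 * 9 = 81. Stack: [81]
STORE_FAST t → t=81. Stack: []
LOAD_CONST → push 7. Stack: [7]
LOAD_FAST a → push 9. Stack: [7, 9]
BINARY_OP // → 7 // 9 = 0. Stack: [0]
STORE_FAST t → t=0. Stack: []
LOAD_FAST_LOAD_FAST a,t → push 9,0. Stack: [9, 0]
COMPARE_OP bool(==) → 9 vs 0 = False. Stack: [False]
POP_JUMP_IF_FALSE → pop False; jump. Stack: []
LOAD_FAST t → push 0. Stack: [0]
LOAD_CONST → push 5. Stack: [0, 5]
BINARY_OP - → 0 - 5 = -5. Stack: [-5]
STORE_FAST q → q=-5. Stack: []
LOAD_CONST → push 23. Stack: [23]
STORE_FAST k → k=23. Stack: []
LOAD_FAST k → push 23. Stack: [23]
RETURN_VALUE → return 23.

23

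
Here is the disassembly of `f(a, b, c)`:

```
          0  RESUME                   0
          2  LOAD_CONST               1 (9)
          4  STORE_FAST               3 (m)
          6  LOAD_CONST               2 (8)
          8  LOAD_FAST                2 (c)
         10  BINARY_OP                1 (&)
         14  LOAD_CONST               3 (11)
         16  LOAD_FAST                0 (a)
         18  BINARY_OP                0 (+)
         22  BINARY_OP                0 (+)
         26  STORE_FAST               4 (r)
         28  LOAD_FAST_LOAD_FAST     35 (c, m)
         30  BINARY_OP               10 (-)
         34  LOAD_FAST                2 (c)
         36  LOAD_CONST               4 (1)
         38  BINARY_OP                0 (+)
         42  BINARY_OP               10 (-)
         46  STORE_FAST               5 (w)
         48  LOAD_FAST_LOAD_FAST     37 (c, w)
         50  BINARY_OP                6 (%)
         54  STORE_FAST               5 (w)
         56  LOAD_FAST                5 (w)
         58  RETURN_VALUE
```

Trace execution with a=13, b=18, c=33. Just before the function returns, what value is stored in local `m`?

LOAD_CONST → push 9. Stack: [9]
STORE_FAST m → m=9. Stack: []
LOAD_CONST → push 8. Stack: [8]
LOAD_FAST c → push 33. Stack: [8, 33]
BINARY_OP & → 8 & 33 = 0. Stack: [0]
LOAD_CONST → push 11. Stack: [0, 11]
LOAD_FAST a → push 13. Stack: [0, 11, 13]
BINARY_OP + → 11 + 13 = 24. Stack: [0, 24]
BINARY_OP + → 0 + 24 = 24. Stack: [24]
STORE_FAST r → r=24. Stack: []
LOAD_FAST_LOAD_FAST c,m → push 33,9. Stack: [33, 9]
BINARY_OP - → 33 - 9 = 24. Stack: [24]
LOAD_FAST c → push 33. Stack: [24, 33]
LOAD_CONST → push 1. Stack: [24, 33, 1]
BINARY_OP + → 33 + 1 = 34. Stack: [24, 34]
BINARY_OP - → 24 - 34 = -10. Stack: [-10]
STORE_FAST w → w=-10. Stack: []
LOAD_FAST_LOAD_FAST c,w → push 33,-10. Stack: [33, -10]
BINARY_OP % → 33 % -10 = -7. Stack: [-7]
STORE_FAST w → w=-7. Stack: []
LOAD_FAST w → push -7. Stack: [-7]
RETURN_VALUE → return -7.

9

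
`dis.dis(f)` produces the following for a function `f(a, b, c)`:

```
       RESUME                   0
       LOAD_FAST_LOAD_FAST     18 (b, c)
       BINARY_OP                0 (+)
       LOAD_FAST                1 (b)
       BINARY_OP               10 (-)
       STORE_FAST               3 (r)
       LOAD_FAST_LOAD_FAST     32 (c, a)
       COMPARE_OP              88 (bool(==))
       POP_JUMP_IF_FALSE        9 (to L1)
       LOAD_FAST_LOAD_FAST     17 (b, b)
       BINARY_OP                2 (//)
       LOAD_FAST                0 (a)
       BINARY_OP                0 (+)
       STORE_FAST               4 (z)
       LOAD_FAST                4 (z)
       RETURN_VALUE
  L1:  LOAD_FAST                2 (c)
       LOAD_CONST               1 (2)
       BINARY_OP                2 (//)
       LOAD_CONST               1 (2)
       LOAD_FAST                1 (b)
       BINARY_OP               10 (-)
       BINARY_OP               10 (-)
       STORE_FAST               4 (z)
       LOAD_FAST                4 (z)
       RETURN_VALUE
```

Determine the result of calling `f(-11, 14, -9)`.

7

LOAD_FAST_LOAD_FAST b,c → push 14,-9. Stack: [14, -9]
BINARY_OP + → 14 + -9 = 5. Stack: [5]
LOAD_FAST b → push 14. Stack: [5, 14]
BINARY_OP - → 5 - 14 = -9. Stack: [-9]
STORE_FAST r → r=-9. Stack: []
LOAD_FAST_LOAD_FAST c,a → push -9,-11. Stack: [-9, -11]
COMPARE_OP bool(==) → -9 vs -11 = False. Stack: [False]
POP_JUMP_IF_FALSE → pop False; jump. Stack: []
LOAD_FAST c → push -9. Stack: [-9]
LOAD_CONST → push 2. Stack: [-9, 2]
BINARY_OP // → -9 // 2 = -5. Stack: [-5]
LOAD_CONST → push 2. Stack: [-5, 2]
LOAD_FAST b → push 14. Stack: [-5, 2, 14]
BINARY_OP - → 2 - 14 = -12. Stack: [-5, -12]
BINARY_OP - → -5 - -12 = 7. Stack: [7]
STORE_FAST z → z=7. Stack: []
LOAD_FAST z → push 7. Stack: [7]
RETURN_VALUE → return 7.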